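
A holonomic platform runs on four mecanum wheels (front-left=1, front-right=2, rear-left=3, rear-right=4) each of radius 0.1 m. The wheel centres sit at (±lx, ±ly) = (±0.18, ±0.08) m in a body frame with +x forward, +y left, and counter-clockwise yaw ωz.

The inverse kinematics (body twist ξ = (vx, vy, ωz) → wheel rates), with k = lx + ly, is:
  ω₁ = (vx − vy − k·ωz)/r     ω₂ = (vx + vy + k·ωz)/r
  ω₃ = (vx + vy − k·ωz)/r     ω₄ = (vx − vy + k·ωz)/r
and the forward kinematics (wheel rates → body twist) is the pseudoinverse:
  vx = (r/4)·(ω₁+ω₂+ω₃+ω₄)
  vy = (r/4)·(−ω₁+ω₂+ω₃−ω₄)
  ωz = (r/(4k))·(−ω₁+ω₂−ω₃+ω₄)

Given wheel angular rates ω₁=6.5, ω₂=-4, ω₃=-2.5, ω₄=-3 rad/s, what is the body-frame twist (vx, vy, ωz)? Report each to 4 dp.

k = lx + ly = 0.18 + 0.08 = 0.2600
ω₁+ω₂+ω₃+ω₄ = -3.0000  →  vx = (0.1/4)·-3.0000 = -0.0750
−ω₁+ω₂+ω₃−ω₄ = -10.0000  →  vy = (0.1/4)·-10.0000 = -0.2500
−ω₁+ω₂−ω₃+ω₄ = -11.0000  →  ωz = (0.1/1.0400)·-11.0000 = -1.0577

(-0.0750, -0.2500, -1.0577)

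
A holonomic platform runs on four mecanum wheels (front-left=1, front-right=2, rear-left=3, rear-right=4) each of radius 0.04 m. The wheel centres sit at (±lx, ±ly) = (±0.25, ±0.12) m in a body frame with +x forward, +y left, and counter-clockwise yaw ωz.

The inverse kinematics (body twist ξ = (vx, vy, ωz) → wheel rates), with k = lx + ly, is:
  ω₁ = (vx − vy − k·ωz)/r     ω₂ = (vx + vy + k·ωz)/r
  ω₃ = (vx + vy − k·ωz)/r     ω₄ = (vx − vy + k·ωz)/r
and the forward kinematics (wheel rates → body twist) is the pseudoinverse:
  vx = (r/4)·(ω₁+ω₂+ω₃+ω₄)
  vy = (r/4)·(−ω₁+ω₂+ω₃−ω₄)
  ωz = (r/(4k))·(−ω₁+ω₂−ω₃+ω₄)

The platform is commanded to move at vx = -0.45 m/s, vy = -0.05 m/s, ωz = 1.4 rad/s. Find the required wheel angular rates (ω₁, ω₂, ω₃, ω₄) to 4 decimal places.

(-22.9500, 0.4500, -25.4500, 2.9500)

k = lx + ly = 0.25 + 0.12 = 0.3700;  k·ωz = 0.3700·1.4 = 0.5180
ω₁ (FL) = (vx − vy − k·ωz)/r = -0.9180/0.04 = -22.9500
ω₂ (FR) = (vx + vy + k·ωz)/r = 0.0180/0.04 = 0.4500
ω₃ (RL) = (vx + vy − k·ωz)/r = -1.0180/0.04 = -25.4500
ω₄ (RR) = (vx − vy + k·ωz)/r = 0.1180/0.04 = 2.9500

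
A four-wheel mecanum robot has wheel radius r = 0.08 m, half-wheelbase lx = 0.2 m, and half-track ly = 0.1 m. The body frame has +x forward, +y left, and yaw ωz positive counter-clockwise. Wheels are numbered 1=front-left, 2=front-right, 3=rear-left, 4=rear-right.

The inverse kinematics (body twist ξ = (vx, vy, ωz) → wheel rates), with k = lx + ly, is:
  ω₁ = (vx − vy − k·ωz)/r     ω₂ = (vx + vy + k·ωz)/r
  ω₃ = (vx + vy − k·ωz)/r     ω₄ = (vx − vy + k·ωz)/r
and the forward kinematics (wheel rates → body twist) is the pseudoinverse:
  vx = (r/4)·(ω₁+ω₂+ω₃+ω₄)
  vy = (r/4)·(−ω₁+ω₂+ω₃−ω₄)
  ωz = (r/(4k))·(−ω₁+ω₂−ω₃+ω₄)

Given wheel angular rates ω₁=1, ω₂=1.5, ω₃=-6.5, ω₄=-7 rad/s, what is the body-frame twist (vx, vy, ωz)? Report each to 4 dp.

k = lx + ly = 0.2 + 0.1 = 0.3000
ω₁+ω₂+ω₃+ω₄ = -11.0000  →  vx = (0.08/4)·-11.0000 = -0.2200
−ω₁+ω₂+ω₃−ω₄ = 1.0000  →  vy = (0.08/4)·1.0000 = 0.0200
−ω₁+ω₂−ω₃+ω₄ = 0.0000  →  ωz = (0.08/1.2000)·0.0000 = 0.0000

(-0.2200, 0.0200, 0.0000)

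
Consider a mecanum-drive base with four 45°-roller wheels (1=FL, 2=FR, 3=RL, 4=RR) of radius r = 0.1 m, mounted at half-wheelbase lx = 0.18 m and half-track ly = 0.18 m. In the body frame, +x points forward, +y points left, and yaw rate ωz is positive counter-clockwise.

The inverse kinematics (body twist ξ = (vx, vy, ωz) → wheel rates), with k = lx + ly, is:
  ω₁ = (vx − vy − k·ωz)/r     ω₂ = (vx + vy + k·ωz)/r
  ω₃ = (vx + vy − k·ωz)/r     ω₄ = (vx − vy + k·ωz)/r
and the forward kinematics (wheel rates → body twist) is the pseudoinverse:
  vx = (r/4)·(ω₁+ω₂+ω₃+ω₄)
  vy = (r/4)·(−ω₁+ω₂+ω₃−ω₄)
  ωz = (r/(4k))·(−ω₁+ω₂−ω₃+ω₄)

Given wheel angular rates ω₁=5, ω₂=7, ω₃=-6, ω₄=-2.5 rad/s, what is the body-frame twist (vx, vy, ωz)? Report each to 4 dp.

k = lx + ly = 0.18 + 0.18 = 0.3600
ω₁+ω₂+ω₃+ω₄ = 3.5000  →  vx = (0.1/4)·3.5000 = 0.0875
−ω₁+ω₂+ω₃−ω₄ = -1.5000  →  vy = (0.1/4)·-1.5000 = -0.0375
−ω₁+ω₂−ω₃+ω₄ = 5.5000  →  ωz = (0.1/1.4400)·5.5000 = 0.3819

(0.0875, -0.0375, 0.3819)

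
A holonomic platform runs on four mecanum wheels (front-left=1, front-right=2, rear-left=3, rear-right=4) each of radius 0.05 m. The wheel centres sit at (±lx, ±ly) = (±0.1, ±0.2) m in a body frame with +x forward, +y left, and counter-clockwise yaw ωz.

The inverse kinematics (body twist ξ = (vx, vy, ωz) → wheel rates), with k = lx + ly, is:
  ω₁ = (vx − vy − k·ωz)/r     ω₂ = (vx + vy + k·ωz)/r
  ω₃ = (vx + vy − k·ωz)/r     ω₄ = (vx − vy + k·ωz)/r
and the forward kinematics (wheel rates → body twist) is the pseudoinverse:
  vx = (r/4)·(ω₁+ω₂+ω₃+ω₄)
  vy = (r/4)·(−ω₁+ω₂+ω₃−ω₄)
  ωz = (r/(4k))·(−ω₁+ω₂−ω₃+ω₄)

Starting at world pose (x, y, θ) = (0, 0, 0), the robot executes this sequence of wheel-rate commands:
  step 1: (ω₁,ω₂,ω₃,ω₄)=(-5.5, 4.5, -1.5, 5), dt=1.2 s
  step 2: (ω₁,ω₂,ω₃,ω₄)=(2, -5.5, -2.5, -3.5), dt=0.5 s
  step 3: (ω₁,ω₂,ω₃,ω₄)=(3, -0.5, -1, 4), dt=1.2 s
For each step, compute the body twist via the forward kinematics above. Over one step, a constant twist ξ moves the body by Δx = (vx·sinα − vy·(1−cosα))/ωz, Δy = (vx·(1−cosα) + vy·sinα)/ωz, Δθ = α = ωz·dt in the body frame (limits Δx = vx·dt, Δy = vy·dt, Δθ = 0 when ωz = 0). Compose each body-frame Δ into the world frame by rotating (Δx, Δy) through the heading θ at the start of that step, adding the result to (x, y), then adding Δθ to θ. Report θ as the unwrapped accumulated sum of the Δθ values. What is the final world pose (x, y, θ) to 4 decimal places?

(0.1408, -0.0550, 0.7229)

step 1: ξ=(vx,vy,ωz)=(0.0312, 0.0438, 0.6875), dt=1.2 → body Δ=(0.0129, 0.0614, 0.8250) → world pose (0.0129, 0.0614, 0.8250)
step 2: ξ=(vx,vy,ωz)=(-0.1188, -0.0813, -0.3542), dt=0.5 → body Δ=(-0.0627, -0.0352, -0.1771) → world pose (-0.0037, -0.0085, 0.6479)
step 3: ξ=(vx,vy,ωz)=(0.0688, -0.1063, 0.0625), dt=1.2 → body Δ=(0.0872, -0.1243, 0.0750) → world pose (0.1408, -0.0550, 0.7229)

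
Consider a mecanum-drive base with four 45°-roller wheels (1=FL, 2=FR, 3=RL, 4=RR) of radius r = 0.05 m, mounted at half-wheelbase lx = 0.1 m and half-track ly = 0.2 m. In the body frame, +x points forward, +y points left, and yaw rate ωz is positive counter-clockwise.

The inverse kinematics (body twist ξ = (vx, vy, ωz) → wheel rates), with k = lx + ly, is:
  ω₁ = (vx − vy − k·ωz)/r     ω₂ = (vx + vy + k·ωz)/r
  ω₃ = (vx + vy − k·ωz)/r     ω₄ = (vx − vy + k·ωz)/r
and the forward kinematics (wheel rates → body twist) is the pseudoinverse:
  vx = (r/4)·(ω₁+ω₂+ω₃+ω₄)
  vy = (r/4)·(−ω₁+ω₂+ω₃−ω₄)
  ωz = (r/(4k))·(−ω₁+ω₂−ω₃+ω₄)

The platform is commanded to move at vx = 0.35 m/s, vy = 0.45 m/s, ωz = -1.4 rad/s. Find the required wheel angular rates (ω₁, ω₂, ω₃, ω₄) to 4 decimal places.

k = lx + ly = 0.1 + 0.2 = 0.3000;  k·ωz = 0.3000·-1.4 = -0.4200
ω₁ (FL) = (vx − vy − k·ωz)/r = 0.3200/0.05 = 6.4000
ω₂ (FR) = (vx + vy + k·ωz)/r = 0.3800/0.05 = 7.6000
ω₃ (RL) = (vx + vy − k·ωz)/r = 1.2200/0.05 = 24.4000
ω₄ (RR) = (vx − vy + k·ωz)/r = -0.5200/0.05 = -10.4000

(6.4000, 7.6000, 24.4000, -10.4000)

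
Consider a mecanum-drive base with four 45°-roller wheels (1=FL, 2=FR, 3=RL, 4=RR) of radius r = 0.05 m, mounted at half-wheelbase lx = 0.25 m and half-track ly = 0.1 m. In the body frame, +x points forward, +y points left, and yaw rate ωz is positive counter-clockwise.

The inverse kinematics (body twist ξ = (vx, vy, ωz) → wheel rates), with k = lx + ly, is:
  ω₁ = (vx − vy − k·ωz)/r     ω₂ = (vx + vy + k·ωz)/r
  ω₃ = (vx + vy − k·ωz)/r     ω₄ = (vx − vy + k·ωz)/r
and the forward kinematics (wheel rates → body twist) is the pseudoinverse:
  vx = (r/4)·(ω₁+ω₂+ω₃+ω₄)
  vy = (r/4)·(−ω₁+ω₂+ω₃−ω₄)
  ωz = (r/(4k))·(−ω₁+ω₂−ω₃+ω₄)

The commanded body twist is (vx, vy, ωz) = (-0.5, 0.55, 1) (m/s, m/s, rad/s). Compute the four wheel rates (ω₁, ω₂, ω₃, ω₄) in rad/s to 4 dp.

k = lx + ly = 0.25 + 0.1 = 0.3500;  k·ωz = 0.3500·1 = 0.3500
ω₁ (FL) = (vx − vy − k·ωz)/r = -1.4000/0.05 = -28.0000
ω₂ (FR) = (vx + vy + k·ωz)/r = 0.4000/0.05 = 8.0000
ω₃ (RL) = (vx + vy − k·ωz)/r = -0.3000/0.05 = -6.0000
ω₄ (RR) = (vx − vy + k·ωz)/r = -0.7000/0.05 = -14.0000

(-28.0000, 8.0000, -6.0000, -14.0000)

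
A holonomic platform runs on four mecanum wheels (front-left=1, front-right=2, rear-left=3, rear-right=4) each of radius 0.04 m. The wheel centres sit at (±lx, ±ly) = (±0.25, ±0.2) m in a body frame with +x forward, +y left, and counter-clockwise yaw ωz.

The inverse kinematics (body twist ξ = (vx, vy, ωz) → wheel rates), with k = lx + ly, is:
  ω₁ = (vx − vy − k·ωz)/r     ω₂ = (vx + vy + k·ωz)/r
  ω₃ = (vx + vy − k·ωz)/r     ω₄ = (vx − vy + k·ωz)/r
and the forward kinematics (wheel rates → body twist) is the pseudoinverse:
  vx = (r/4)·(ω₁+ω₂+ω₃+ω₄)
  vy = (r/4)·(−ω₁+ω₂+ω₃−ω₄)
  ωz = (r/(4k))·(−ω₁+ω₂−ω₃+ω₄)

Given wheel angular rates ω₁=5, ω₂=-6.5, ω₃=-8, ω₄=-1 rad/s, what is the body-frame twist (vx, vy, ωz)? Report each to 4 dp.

(-0.1050, -0.1850, -0.1000)

k = lx + ly = 0.25 + 0.2 = 0.4500
ω₁+ω₂+ω₃+ω₄ = -10.5000  →  vx = (0.04/4)·-10.5000 = -0.1050
−ω₁+ω₂+ω₃−ω₄ = -18.5000  →  vy = (0.04/4)·-18.5000 = -0.1850
−ω₁+ω₂−ω₃+ω₄ = -4.5000  →  ωz = (0.04/1.8000)·-4.5000 = -0.1000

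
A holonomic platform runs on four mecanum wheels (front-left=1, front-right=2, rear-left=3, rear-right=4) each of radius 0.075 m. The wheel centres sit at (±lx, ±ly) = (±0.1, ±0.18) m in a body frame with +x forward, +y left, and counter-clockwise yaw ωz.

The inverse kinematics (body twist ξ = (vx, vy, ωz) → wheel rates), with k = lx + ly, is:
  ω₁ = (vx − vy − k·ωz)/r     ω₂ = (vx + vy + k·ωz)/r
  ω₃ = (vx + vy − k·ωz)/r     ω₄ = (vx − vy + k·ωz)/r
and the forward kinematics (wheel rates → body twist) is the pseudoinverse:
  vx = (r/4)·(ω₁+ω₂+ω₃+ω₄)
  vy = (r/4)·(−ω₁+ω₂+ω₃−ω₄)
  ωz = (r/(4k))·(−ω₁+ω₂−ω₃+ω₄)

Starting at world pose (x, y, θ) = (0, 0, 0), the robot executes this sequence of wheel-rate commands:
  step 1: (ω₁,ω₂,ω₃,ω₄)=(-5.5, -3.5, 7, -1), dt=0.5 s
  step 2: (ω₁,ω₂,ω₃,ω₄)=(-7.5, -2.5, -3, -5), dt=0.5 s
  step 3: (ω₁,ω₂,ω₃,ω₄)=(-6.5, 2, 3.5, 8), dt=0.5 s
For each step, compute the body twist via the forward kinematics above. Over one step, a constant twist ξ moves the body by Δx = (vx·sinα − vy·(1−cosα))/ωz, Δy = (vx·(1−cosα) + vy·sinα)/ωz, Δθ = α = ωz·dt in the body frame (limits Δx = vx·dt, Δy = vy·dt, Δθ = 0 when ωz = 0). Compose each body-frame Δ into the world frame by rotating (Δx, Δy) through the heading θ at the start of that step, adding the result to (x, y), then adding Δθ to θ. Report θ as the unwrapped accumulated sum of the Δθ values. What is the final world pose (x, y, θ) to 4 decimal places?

step 1: ξ=(vx,vy,ωz)=(-0.0562, 0.1875, -0.4018), dt=0.5 → body Δ=(-0.0186, 0.0959, -0.2009) → world pose (-0.0186, 0.0959, -0.2009)
step 2: ξ=(vx,vy,ωz)=(-0.3375, 0.1313, 0.2009), dt=0.5 → body Δ=(-0.1718, 0.0570, 0.1004) → world pose (-0.1755, 0.1861, -0.1004)
step 3: ξ=(vx,vy,ωz)=(0.1313, 0.0750, 0.8705), dt=0.5 → body Δ=(0.0555, 0.0504, 0.4353) → world pose (-0.1152, 0.2307, 0.3348)

(-0.1152, 0.2307, 0.3348)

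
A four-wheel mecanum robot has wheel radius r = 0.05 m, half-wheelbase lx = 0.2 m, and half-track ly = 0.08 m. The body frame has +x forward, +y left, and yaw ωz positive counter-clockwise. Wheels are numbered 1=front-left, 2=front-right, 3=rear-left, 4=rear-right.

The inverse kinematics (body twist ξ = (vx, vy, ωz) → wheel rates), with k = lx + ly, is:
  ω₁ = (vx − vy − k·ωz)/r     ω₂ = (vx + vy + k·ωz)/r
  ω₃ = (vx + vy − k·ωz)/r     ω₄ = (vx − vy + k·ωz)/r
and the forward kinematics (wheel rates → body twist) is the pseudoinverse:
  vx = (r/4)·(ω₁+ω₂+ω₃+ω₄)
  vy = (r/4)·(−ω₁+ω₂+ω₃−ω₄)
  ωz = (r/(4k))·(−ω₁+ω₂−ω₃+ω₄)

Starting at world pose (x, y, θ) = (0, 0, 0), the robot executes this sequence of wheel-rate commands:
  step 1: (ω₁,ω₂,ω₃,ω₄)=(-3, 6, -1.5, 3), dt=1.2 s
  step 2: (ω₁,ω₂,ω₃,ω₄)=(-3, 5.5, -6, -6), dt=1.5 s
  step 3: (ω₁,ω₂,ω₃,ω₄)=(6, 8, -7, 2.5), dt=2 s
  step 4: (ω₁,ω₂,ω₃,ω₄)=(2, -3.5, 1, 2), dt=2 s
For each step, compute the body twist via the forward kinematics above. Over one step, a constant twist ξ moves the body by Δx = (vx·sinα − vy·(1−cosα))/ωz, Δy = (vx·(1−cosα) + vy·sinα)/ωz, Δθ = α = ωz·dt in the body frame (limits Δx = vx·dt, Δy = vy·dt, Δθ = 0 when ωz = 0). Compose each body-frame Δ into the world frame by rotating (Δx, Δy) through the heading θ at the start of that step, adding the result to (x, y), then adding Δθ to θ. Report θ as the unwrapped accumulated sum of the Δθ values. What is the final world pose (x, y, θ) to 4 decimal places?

step 1: ξ=(vx,vy,ωz)=(0.0563, 0.0563, 0.6027), dt=1.2 → body Δ=(0.0384, 0.0851, 0.7232) → world pose (0.0384, 0.0851, 0.7232)
step 2: ξ=(vx,vy,ωz)=(-0.1188, 0.1063, 0.3795), dt=1.5 → body Δ=(-0.2128, 0.1016, 0.5692) → world pose (-0.1884, 0.0204, 1.2924)
step 3: ξ=(vx,vy,ωz)=(0.1188, -0.0938, 0.5134), dt=2.0 → body Δ=(0.2860, -0.0447, 1.0268) → world pose (-0.0668, 0.2832, 2.3192)
step 4: ξ=(vx,vy,ωz)=(0.0187, -0.0813, -0.2009), dt=2.0 → body Δ=(0.0043, -0.1656, -0.4018) → world pose (0.0516, 0.3990, 1.9174)

(0.0516, 0.3990, 1.9174)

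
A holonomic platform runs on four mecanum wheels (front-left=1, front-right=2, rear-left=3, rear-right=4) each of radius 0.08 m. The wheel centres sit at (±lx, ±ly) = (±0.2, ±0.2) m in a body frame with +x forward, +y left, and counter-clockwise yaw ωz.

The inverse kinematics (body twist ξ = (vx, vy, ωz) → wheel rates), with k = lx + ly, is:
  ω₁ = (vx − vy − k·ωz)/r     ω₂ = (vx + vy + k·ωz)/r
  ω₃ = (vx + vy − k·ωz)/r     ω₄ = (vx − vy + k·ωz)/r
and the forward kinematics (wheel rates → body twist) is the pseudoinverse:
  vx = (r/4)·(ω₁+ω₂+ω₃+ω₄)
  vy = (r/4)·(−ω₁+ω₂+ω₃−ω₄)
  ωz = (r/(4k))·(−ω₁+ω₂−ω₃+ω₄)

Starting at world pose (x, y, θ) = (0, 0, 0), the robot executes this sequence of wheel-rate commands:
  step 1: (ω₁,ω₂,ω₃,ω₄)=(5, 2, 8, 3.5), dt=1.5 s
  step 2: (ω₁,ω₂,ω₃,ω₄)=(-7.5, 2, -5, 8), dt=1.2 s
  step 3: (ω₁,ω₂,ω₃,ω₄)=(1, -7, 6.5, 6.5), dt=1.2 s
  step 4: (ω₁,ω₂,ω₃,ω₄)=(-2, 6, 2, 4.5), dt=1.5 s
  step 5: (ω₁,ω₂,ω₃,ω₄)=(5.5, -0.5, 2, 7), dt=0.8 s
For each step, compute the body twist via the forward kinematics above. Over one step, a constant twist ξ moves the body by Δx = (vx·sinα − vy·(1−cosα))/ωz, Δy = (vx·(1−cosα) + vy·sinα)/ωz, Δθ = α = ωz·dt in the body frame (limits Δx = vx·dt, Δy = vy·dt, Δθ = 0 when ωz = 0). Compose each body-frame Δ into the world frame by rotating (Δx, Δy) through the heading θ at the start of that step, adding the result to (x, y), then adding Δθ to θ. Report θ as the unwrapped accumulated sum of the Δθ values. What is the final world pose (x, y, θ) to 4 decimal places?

(1.1252, 0.1655, 1.0550)

step 1: ξ=(vx,vy,ωz)=(0.3700, 0.0300, -0.3750), dt=1.5 → body Δ=(0.5385, -0.1094, -0.5625) → world pose (0.5385, -0.1094, -0.5625)
step 2: ξ=(vx,vy,ωz)=(-0.0500, -0.0700, 1.1250), dt=1.2 → body Δ=(0.0052, -0.0954, 1.3500) → world pose (0.4921, -0.1929, 0.7875)
step 3: ξ=(vx,vy,ωz)=(0.1400, -0.1600, -0.4000), dt=1.2 → body Δ=(0.1164, -0.2243, -0.4800) → world pose (0.7331, -0.2686, 0.3075)
step 4: ξ=(vx,vy,ωz)=(0.2100, 0.1100, 0.5250), dt=1.5 → body Δ=(0.2218, 0.2662, 0.7875) → world pose (0.8639, 0.0522, 1.0950)
step 5: ξ=(vx,vy,ωz)=(0.2800, -0.2200, -0.0500), dt=0.8 → body Δ=(0.2204, -0.1804, -0.0400) → world pose (1.1252, 0.1655, 1.0550)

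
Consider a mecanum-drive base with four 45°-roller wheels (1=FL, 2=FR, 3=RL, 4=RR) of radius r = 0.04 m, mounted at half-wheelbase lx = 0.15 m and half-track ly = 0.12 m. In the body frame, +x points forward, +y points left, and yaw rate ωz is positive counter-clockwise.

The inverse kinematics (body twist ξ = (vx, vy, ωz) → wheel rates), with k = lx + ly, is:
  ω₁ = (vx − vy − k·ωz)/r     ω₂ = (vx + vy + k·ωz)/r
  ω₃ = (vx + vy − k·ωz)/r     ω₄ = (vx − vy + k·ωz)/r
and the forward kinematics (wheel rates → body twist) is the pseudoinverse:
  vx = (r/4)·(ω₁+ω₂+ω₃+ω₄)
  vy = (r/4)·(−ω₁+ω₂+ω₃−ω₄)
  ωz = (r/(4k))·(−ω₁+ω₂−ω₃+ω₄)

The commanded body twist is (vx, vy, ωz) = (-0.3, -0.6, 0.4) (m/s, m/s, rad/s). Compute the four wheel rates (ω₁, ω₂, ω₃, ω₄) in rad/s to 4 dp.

k = lx + ly = 0.15 + 0.12 = 0.2700;  k·ωz = 0.2700·0.4 = 0.1080
ω₁ (FL) = (vx − vy − k·ωz)/r = 0.1920/0.04 = 4.8000
ω₂ (FR) = (vx + vy + k·ωz)/r = -0.7920/0.04 = -19.8000
ω₃ (RL) = (vx + vy − k·ωz)/r = -1.0080/0.04 = -25.2000
ω₄ (RR) = (vx − vy + k·ωz)/r = 0.4080/0.04 = 10.2000

(4.8000, -19.8000, -25.2000, 10.2000)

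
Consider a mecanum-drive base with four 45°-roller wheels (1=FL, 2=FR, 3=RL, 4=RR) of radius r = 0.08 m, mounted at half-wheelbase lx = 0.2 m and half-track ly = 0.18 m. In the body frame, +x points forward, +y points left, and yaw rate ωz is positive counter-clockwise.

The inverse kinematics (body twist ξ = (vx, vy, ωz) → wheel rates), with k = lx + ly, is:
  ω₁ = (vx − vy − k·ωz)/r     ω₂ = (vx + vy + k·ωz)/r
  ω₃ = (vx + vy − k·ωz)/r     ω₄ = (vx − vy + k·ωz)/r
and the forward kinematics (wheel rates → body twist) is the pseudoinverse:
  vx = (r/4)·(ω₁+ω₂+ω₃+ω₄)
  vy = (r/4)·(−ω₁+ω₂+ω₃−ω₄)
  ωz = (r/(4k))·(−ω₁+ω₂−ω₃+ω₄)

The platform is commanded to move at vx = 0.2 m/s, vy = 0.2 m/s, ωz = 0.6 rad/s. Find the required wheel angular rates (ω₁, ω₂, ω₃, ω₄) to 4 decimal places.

k = lx + ly = 0.2 + 0.18 = 0.3800;  k·ωz = 0.3800·0.6 = 0.2280
ω₁ (FL) = (vx − vy − k·ωz)/r = -0.2280/0.08 = -2.8500
ω₂ (FR) = (vx + vy + k·ωz)/r = 0.6280/0.08 = 7.8500
ω₃ (RL) = (vx + vy − k·ωz)/r = 0.1720/0.08 = 2.1500
ω₄ (RR) = (vx − vy + k·ωz)/r = 0.2280/0.08 = 2.8500

(-2.8500, 7.8500, 2.1500, 2.8500)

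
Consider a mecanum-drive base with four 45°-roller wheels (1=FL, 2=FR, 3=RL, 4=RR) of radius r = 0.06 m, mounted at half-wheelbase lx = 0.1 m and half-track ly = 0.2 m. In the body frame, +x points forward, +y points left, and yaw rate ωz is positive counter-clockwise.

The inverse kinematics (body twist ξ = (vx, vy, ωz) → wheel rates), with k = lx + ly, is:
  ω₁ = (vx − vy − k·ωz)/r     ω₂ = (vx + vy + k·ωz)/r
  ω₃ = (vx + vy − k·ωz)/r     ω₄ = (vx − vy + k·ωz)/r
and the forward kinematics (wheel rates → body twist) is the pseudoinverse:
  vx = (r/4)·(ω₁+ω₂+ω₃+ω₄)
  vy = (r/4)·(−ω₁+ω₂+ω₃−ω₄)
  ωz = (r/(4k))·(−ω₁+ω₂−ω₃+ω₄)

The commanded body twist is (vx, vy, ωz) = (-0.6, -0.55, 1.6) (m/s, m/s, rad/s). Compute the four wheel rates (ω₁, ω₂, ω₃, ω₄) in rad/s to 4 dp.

(-8.8333, -11.1667, -27.1667, 7.1667)

k = lx + ly = 0.1 + 0.2 = 0.3000;  k·ωz = 0.3000·1.6 = 0.4800
ω₁ (FL) = (vx − vy − k·ωz)/r = -0.5300/0.06 = -8.8333
ω₂ (FR) = (vx + vy + k·ωz)/r = -0.6700/0.06 = -11.1667
ω₃ (RL) = (vx + vy − k·ωz)/r = -1.6300/0.06 = -27.1667
ω₄ (RR) = (vx − vy + k·ωz)/r = 0.4300/0.06 = 7.1667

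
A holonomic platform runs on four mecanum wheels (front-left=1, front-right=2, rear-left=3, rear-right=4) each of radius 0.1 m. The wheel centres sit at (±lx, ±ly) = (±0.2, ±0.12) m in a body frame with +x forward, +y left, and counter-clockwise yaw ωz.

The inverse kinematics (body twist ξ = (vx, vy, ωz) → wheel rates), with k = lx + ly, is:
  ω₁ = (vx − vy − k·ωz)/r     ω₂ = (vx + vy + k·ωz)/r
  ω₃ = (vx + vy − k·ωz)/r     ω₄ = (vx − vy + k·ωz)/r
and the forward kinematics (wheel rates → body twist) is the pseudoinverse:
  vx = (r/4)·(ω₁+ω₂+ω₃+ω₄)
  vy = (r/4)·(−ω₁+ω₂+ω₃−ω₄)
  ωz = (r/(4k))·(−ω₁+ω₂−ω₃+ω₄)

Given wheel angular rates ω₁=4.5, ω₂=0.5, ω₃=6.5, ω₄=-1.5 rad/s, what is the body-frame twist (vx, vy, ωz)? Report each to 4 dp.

k = lx + ly = 0.2 + 0.12 = 0.3200
ω₁+ω₂+ω₃+ω₄ = 10.0000  →  vx = (0.1/4)·10.0000 = 0.2500
−ω₁+ω₂+ω₃−ω₄ = 4.0000  →  vy = (0.1/4)·4.0000 = 0.1000
−ω₁+ω₂−ω₃+ω₄ = -12.0000  →  ωz = (0.1/1.2800)·-12.0000 = -0.9375

(0.2500, 0.1000, -0.9375)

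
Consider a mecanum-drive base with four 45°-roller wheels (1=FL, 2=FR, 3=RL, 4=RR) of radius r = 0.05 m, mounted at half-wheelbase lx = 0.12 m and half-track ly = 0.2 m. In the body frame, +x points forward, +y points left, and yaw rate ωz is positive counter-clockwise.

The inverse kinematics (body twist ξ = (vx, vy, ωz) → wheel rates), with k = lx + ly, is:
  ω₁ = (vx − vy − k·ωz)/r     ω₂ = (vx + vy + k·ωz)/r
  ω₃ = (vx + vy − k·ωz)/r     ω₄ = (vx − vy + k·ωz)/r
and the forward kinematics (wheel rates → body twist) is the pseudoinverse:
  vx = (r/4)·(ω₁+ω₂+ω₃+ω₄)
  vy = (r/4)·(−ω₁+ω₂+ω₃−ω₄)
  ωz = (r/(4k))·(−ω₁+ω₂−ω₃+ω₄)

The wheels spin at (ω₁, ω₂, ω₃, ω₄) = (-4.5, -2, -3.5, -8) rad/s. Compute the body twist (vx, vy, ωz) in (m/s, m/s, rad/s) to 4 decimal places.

k = lx + ly = 0.12 + 0.2 = 0.3200
ω₁+ω₂+ω₃+ω₄ = -18.0000  →  vx = (0.05/4)·-18.0000 = -0.2250
−ω₁+ω₂+ω₃−ω₄ = 7.0000  →  vy = (0.05/4)·7.0000 = 0.0875
−ω₁+ω₂−ω₃+ω₄ = -2.0000  →  ωz = (0.05/1.2800)·-2.0000 = -0.0781

(-0.2250, 0.0875, -0.0781)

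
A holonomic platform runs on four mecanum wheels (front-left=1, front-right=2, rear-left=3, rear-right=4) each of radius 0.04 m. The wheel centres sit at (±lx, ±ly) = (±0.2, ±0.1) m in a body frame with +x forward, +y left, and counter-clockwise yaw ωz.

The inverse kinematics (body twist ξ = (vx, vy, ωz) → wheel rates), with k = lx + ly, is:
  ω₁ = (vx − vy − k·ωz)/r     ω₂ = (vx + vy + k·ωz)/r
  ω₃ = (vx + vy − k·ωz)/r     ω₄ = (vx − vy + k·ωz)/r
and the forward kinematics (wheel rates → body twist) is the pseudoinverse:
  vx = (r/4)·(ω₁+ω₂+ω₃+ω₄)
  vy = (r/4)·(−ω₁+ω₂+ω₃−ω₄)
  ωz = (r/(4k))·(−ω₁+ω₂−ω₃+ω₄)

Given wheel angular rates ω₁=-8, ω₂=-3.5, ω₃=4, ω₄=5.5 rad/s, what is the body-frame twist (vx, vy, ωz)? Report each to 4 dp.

(-0.0200, 0.0300, 0.2000)

k = lx + ly = 0.2 + 0.1 = 0.3000
ω₁+ω₂+ω₃+ω₄ = -2.0000  →  vx = (0.04/4)·-2.0000 = -0.0200
−ω₁+ω₂+ω₃−ω₄ = 3.0000  →  vy = (0.04/4)·3.0000 = 0.0300
−ω₁+ω₂−ω₃+ω₄ = 6.0000  →  ωz = (0.04/1.2000)·6.0000 = 0.2000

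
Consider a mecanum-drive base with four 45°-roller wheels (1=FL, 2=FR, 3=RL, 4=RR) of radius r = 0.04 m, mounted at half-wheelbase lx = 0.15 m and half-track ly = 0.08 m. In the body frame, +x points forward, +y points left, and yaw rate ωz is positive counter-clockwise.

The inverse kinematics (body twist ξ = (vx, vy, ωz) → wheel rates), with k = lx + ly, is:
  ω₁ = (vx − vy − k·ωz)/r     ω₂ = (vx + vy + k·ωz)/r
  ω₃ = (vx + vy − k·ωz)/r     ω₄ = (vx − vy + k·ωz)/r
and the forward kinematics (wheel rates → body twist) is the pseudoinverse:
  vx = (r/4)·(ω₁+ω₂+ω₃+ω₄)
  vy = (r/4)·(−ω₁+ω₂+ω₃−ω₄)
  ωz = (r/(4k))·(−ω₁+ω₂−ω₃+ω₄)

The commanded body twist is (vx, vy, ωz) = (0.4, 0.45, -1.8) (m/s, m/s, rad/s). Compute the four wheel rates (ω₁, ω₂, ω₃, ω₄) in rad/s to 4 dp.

(9.1000, 10.9000, 31.6000, -11.6000)

k = lx + ly = 0.15 + 0.08 = 0.2300;  k·ωz = 0.2300·-1.8 = -0.4140
ω₁ (FL) = (vx − vy − k·ωz)/r = 0.3640/0.04 = 9.1000
ω₂ (FR) = (vx + vy + k·ωz)/r = 0.4360/0.04 = 10.9000
ω₃ (RL) = (vx + vy − k·ωz)/r = 1.2640/0.04 = 31.6000
ω₄ (RR) = (vx − vy + k·ωz)/r = -0.4640/0.04 = -11.6000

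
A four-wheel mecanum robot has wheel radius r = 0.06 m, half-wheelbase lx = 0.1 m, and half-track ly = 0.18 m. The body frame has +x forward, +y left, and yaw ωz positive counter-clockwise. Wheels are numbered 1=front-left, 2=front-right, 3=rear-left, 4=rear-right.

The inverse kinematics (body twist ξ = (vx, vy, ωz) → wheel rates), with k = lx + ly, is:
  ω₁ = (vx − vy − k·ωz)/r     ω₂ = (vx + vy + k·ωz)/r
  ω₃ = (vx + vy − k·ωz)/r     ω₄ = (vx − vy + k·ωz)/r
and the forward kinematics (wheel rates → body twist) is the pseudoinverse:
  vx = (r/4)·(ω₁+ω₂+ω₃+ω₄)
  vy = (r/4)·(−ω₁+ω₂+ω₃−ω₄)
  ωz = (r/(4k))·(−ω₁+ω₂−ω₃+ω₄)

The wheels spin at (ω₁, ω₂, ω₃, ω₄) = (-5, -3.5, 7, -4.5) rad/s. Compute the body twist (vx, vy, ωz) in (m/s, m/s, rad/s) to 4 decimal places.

k = lx + ly = 0.1 + 0.18 = 0.2800
ω₁+ω₂+ω₃+ω₄ = -6.0000  →  vx = (0.06/4)·-6.0000 = -0.0900
−ω₁+ω₂+ω₃−ω₄ = 13.0000  →  vy = (0.06/4)·13.0000 = 0.1950
−ω₁+ω₂−ω₃+ω₄ = -10.0000  →  ωz = (0.06/1.1200)·-10.0000 = -0.5357

(-0.0900, 0.1950, -0.5357)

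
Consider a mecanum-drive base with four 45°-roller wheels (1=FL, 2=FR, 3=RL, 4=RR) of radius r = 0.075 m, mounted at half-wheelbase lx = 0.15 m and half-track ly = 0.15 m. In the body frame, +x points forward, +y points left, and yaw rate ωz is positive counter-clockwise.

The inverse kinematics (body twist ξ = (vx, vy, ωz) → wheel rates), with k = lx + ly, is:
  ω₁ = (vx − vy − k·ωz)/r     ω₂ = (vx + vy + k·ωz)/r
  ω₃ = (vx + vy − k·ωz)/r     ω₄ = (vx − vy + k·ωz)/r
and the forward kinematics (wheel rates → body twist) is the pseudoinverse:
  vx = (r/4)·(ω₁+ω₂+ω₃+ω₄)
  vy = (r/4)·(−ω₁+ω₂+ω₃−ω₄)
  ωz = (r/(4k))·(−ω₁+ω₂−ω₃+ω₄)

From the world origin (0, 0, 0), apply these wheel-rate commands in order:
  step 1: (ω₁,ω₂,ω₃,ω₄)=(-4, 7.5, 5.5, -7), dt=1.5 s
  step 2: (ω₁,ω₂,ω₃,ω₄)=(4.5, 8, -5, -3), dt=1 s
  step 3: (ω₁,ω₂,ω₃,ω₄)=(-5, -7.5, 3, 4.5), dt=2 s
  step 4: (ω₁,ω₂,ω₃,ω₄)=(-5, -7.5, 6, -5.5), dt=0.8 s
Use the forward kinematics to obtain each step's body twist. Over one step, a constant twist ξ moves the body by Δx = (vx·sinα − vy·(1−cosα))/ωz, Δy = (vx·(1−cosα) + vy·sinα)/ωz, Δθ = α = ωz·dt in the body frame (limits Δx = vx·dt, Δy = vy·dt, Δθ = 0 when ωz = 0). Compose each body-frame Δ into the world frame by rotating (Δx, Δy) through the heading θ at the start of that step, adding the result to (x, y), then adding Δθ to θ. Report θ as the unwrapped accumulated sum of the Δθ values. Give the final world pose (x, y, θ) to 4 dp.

(-0.1292, 0.6919, -0.5750)

step 1: ξ=(vx,vy,ωz)=(0.0375, 0.4500, -0.0625), dt=1.5 → body Δ=(0.0878, 0.6714, -0.0938) → world pose (0.0878, 0.6714, -0.0938)
step 2: ξ=(vx,vy,ωz)=(0.0844, 0.0281, 0.3438), dt=1.0 → body Δ=(0.0779, 0.0419, 0.3438) → world pose (0.1693, 0.7058, 0.2500)
step 3: ξ=(vx,vy,ωz)=(-0.0938, -0.0750, -0.0625), dt=2.0 → body Δ=(-0.1964, -0.1379, -0.1250) → world pose (0.0132, 0.5236, 0.1250)
step 4: ξ=(vx,vy,ωz)=(-0.2250, 0.1687, -0.8750), dt=0.8 → body Δ=(-0.1203, 0.1847, -0.7000) → world pose (-0.1292, 0.6919, -0.5750)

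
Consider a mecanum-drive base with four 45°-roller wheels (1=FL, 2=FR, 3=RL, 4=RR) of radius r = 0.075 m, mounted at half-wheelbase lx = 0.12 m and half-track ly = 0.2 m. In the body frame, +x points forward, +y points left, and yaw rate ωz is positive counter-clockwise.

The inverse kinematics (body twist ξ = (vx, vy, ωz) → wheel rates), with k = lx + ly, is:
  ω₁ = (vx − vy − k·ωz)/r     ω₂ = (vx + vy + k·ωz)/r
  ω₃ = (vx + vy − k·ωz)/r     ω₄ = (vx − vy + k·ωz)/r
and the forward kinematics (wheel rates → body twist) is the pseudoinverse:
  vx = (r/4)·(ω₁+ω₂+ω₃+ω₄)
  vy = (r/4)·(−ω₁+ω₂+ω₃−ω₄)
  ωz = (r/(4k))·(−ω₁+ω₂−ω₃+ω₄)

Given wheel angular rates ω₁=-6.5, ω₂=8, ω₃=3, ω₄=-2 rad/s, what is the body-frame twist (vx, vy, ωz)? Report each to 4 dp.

k = lx + ly = 0.12 + 0.2 = 0.3200
ω₁+ω₂+ω₃+ω₄ = 2.5000  →  vx = (0.075/4)·2.5000 = 0.0469
−ω₁+ω₂+ω₃−ω₄ = 19.5000  →  vy = (0.075/4)·19.5000 = 0.3656
−ω₁+ω₂−ω₃+ω₄ = 9.5000  →  ωz = (0.075/1.2800)·9.5000 = 0.5566

(0.0469, 0.3656, 0.5566)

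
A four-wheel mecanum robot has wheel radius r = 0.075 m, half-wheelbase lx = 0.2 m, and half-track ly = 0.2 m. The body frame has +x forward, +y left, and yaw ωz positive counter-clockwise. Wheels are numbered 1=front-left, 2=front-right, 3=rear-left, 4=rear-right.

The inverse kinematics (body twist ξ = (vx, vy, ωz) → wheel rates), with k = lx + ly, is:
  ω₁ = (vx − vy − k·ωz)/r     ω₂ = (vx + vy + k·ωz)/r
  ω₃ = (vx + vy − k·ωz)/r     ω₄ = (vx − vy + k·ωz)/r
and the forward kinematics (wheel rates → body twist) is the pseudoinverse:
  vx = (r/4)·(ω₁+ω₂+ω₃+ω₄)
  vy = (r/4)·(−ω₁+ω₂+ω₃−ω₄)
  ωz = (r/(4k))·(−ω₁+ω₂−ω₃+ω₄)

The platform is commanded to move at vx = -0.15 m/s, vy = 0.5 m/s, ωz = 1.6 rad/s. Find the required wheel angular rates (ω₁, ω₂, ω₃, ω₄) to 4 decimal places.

(-17.2000, 13.2000, -3.8667, -0.1333)

k = lx + ly = 0.2 + 0.2 = 0.4000;  k·ωz = 0.4000·1.6 = 0.6400
ω₁ (FL) = (vx − vy − k·ωz)/r = -1.2900/0.075 = -17.2000
ω₂ (FR) = (vx + vy + k·ωz)/r = 0.9900/0.075 = 13.2000
ω₃ (RL) = (vx + vy − k·ωz)/r = -0.2900/0.075 = -3.8667
ω₄ (RR) = (vx − vy + k·ωz)/r = -0.0100/0.075 = -0.1333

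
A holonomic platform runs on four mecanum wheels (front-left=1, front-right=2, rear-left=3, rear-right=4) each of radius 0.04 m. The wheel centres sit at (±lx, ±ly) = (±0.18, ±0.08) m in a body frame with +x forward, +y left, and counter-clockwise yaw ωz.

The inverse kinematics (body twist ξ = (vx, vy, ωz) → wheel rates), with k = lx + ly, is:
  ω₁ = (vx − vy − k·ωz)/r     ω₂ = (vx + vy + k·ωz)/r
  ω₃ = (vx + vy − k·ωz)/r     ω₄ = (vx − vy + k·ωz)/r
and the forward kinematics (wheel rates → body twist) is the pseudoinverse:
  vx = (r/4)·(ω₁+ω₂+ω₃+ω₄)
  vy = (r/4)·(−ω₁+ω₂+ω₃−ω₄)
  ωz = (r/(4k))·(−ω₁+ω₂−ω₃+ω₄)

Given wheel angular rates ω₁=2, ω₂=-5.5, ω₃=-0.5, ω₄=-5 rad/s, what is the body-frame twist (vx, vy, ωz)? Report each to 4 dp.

(-0.0900, -0.0300, -0.4615)

k = lx + ly = 0.18 + 0.08 = 0.2600
ω₁+ω₂+ω₃+ω₄ = -9.0000  →  vx = (0.04/4)·-9.0000 = -0.0900
−ω₁+ω₂+ω₃−ω₄ = -3.0000  →  vy = (0.04/4)·-3.0000 = -0.0300
−ω₁+ω₂−ω₃+ω₄ = -12.0000  →  ωz = (0.04/1.0400)·-12.0000 = -0.4615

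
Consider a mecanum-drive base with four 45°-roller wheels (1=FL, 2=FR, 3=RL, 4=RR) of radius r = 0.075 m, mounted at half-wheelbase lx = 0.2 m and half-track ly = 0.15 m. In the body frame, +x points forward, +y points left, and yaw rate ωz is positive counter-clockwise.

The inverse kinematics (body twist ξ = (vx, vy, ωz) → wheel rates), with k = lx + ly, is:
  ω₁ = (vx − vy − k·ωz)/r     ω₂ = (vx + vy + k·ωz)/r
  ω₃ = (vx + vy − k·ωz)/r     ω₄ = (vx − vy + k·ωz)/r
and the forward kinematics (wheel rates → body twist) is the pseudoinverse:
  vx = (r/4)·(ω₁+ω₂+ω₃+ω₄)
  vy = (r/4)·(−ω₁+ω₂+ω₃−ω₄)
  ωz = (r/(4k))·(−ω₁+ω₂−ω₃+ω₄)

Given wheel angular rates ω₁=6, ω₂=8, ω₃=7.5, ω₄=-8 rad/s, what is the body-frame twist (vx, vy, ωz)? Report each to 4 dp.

(0.2531, 0.3281, -0.7232)

k = lx + ly = 0.2 + 0.15 = 0.3500
ω₁+ω₂+ω₃+ω₄ = 13.5000  →  vx = (0.075/4)·13.5000 = 0.2531
−ω₁+ω₂+ω₃−ω₄ = 17.5000  →  vy = (0.075/4)·17.5000 = 0.3281
−ω₁+ω₂−ω₃+ω₄ = -13.5000  →  ωz = (0.075/1.4000)·-13.5000 = -0.7232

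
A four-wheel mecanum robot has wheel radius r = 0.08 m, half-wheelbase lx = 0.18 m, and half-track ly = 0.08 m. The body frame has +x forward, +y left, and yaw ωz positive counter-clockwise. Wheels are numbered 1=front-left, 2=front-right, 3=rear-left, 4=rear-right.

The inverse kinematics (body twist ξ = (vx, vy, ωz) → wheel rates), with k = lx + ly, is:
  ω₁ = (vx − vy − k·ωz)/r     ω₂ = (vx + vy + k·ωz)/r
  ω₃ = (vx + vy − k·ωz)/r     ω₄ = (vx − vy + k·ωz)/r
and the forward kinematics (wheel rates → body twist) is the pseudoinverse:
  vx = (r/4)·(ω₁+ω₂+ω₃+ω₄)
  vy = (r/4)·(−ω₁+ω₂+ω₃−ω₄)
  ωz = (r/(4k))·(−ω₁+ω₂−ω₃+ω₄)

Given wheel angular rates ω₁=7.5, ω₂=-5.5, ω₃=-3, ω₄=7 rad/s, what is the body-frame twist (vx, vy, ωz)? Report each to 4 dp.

(0.1200, -0.4600, -0.2308)

k = lx + ly = 0.18 + 0.08 = 0.2600
ω₁+ω₂+ω₃+ω₄ = 6.0000  →  vx = (0.08/4)·6.0000 = 0.1200
−ω₁+ω₂+ω₃−ω₄ = -23.0000  →  vy = (0.08/4)·-23.0000 = -0.4600
−ω₁+ω₂−ω₃+ω₄ = -3.0000  →  ωz = (0.08/1.0400)·-3.0000 = -0.2308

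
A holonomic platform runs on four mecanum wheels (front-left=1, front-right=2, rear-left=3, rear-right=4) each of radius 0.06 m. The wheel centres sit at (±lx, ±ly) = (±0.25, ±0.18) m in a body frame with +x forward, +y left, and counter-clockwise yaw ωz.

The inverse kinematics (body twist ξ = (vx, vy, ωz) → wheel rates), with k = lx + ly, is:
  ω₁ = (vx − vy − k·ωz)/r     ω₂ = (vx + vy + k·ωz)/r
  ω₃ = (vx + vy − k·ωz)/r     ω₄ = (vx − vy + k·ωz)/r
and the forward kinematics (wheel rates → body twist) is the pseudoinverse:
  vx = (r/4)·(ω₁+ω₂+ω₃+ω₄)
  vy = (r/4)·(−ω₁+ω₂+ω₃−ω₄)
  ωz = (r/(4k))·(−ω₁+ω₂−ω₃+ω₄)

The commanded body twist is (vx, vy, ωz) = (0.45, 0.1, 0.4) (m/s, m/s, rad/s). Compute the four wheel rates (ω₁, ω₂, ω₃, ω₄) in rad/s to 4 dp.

k = lx + ly = 0.25 + 0.18 = 0.4300;  k·ωz = 0.4300·0.4 = 0.1720
ω₁ (FL) = (vx − vy − k·ωz)/r = 0.1780/0.06 = 2.9667
ω₂ (FR) = (vx + vy + k·ωz)/r = 0.7220/0.06 = 12.0333
ω₃ (RL) = (vx + vy − k·ωz)/r = 0.3780/0.06 = 6.3000
ω₄ (RR) = (vx − vy + k·ωz)/r = 0.5220/0.06 = 8.7000

(2.9667, 12.0333, 6.3000, 8.7000)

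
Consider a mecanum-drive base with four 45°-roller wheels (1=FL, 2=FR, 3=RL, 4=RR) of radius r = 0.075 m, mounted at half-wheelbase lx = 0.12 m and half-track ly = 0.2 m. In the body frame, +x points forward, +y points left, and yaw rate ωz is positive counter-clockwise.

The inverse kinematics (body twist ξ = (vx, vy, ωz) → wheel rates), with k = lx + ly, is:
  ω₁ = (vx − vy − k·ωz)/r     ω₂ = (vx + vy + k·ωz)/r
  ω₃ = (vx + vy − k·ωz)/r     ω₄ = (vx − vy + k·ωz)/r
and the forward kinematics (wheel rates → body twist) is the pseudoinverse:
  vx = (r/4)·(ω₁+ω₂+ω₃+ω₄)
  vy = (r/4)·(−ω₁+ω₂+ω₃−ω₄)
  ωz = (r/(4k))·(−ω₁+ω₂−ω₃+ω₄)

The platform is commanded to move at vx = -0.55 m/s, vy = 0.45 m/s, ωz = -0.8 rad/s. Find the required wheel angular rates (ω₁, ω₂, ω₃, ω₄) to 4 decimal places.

k = lx + ly = 0.12 + 0.2 = 0.3200;  k·ωz = 0.3200·-0.8 = -0.2560
ω₁ (FL) = (vx − vy − k·ωz)/r = -0.7440/0.075 = -9.9200
ω₂ (FR) = (vx + vy + k·ωz)/r = -0.3560/0.075 = -4.7467
ω₃ (RL) = (vx + vy − k·ωz)/r = 0.1560/0.075 = 2.0800
ω₄ (RR) = (vx − vy + k·ωz)/r = -1.2560/0.075 = -16.7467

(-9.9200, -4.7467, 2.0800, -16.7467)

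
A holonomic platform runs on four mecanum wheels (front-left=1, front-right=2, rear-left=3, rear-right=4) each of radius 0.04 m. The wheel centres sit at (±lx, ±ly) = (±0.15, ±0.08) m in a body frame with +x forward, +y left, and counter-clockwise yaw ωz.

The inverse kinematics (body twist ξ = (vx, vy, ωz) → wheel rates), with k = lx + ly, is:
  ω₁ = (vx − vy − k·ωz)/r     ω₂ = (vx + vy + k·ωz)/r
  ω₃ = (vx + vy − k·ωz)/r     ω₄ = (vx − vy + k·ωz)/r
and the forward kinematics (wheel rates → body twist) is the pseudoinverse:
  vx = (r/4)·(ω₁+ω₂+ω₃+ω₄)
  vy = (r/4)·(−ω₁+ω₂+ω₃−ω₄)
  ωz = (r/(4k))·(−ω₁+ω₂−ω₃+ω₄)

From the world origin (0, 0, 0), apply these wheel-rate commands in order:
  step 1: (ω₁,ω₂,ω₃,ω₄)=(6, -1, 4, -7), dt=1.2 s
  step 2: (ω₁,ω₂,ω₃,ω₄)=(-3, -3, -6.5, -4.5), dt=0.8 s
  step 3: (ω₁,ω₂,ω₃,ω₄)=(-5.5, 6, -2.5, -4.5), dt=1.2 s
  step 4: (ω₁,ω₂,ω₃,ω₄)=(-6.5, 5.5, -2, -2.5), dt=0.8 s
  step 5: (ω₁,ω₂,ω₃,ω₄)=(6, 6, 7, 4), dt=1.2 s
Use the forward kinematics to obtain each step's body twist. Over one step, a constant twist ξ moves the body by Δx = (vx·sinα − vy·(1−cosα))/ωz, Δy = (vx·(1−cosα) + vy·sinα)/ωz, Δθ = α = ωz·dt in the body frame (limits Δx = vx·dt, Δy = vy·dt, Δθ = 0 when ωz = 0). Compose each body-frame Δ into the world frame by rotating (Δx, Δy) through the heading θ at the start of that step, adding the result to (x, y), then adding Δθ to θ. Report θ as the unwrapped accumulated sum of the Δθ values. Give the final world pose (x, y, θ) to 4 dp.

(0.2269, 0.4300, -0.1304)

step 1: ξ=(vx,vy,ωz)=(0.0200, 0.0400, -0.7826), dt=1.2 → body Δ=(0.0416, 0.0308, -0.9391) → world pose (0.0416, 0.0308, -0.9391)
step 2: ξ=(vx,vy,ωz)=(-0.1700, -0.0200, 0.0870), dt=0.8 → body Δ=(-0.1353, -0.0207, 0.0696) → world pose (-0.0551, 0.1278, -0.8696)
step 3: ξ=(vx,vy,ωz)=(-0.0650, 0.1350, 0.4130), dt=1.2 → body Δ=(-0.1142, 0.1365, 0.4957) → world pose (-0.0244, 0.3031, -0.3739)
step 4: ξ=(vx,vy,ωz)=(-0.0550, 0.1250, 0.5000), dt=0.8 → body Δ=(-0.0626, 0.0887, 0.4000) → world pose (-0.0503, 0.4085, 0.0261)
step 5: ξ=(vx,vy,ωz)=(0.2300, 0.0300, -0.1304), dt=1.2 → body Δ=(0.2777, 0.0143, -0.1565) → world pose (0.2269, 0.4300, -0.1304)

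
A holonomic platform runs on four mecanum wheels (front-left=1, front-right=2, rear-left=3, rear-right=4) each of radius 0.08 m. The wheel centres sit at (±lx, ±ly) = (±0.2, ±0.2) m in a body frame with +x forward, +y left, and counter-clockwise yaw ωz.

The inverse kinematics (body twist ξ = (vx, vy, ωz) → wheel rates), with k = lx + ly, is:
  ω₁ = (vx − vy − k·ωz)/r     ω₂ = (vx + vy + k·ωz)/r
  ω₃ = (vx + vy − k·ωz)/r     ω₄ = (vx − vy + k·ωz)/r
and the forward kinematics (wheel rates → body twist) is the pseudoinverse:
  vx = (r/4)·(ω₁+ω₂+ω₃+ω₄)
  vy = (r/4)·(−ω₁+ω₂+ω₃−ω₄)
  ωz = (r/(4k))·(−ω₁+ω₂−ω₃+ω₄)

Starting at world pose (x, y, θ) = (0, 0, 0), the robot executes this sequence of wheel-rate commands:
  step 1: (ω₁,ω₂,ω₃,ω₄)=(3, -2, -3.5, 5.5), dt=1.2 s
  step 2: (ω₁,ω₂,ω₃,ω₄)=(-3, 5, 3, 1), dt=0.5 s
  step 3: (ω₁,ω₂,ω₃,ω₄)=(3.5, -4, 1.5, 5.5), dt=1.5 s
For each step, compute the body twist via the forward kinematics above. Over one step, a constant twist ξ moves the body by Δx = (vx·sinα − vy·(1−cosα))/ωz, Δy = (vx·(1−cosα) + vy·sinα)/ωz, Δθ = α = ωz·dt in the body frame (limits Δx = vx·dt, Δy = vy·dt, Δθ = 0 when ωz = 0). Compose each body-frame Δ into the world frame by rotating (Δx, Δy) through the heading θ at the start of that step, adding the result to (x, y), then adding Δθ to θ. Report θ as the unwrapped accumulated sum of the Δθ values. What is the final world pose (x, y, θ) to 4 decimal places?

(0.4135, -0.4934, 0.1275)

step 1: ξ=(vx,vy,ωz)=(0.0600, -0.2800, 0.2000), dt=1.2 → body Δ=(0.1114, -0.3242, 0.2400) → world pose (0.1114, -0.3242, 0.2400)
step 2: ξ=(vx,vy,ωz)=(0.1200, 0.2000, 0.3000), dt=0.5 → body Δ=(0.0523, 0.1041, 0.1500) → world pose (0.1375, -0.2106, 0.3900)
step 3: ξ=(vx,vy,ωz)=(0.1300, -0.2300, -0.1750), dt=1.5 → body Δ=(0.1477, -0.3665, -0.2625) → world pose (0.4135, -0.4934, 0.1275)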